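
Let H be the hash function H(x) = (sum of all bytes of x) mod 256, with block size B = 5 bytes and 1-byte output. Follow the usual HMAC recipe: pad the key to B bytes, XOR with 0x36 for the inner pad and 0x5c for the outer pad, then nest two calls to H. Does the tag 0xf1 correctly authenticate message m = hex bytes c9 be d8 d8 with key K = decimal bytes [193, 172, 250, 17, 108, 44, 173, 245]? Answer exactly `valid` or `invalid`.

Key decimal bytes [193, 172, 250, 17, 108, 44, 173, 245] = c1 ac fa 11 6c 2c ad f5 is 8 bytes > B = 5, so hash it first: H(key) = b2, then zero-pad to 5 bytes: K' = b2 00 00 00 00.
K' ⊕ ipad = 84 36 36 36 36; K' ⊕ opad = ee 5c 5c 5c 5c.
Inner hash: sum = 132+54+54+54+54+201+190+216+216 = 1171; mod 256 = 147 → 93.
Outer hash (recomputed tag): sum = 238+92+92+92+92+147 = 753; mod 256 = 241 → f1.
Recomputed tag = f1; claimed = f1 → match.

valid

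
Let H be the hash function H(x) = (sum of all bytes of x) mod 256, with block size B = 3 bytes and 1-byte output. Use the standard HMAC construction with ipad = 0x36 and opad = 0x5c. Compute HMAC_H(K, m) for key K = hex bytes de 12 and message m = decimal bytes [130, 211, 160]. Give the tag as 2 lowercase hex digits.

Key hex bytes de 12 is 2 bytes ≤ B = 3; zero-pad to 3 bytes: K' = de 12 00.
K' ⊕ ipad = e8 24 36.  K' ⊕ opad = 82 4e 5c.
Inner input = (K'⊕ipad) ∥ m = e8 24 36 ∥ 82 d3 a0.
Inner hash: sum = 232+36+54+130+211+160 = 823; mod 256 = 55 → 37.
Outer input = (K'⊕opad) ∥ inner = 82 4e 5c ∥ 37.
Outer hash (tag): sum = 130+78+92+55 = 355; mod 256 = 99 → 63.

63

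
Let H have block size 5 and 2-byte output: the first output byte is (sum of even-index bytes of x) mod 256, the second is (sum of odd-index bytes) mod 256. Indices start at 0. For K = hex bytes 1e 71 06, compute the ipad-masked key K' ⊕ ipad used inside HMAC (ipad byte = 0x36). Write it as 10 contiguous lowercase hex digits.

Key hex bytes 1e 71 06 is 3 bytes ≤ B = 5; zero-pad to 5 bytes: K' = 1e 71 06 00 00.
XOR each byte with 0x36: 1e⊕36=28, 71⊕36=47, 06⊕36=30, 00⊕36=36, 00⊕36=36.

2847303636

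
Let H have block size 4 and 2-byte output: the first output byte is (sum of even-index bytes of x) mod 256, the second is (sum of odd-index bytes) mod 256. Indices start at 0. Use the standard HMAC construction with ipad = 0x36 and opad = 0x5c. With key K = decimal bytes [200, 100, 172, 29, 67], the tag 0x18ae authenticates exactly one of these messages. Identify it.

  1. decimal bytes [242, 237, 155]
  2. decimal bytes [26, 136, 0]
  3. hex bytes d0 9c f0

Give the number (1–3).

2

Key decimal bytes [200, 100, 172, 29, 67] = c8 64 ac 1d 43 is 5 bytes > B = 4, so hash it first: H(key) = b7 81, then zero-pad to 4 bytes: K' = b7 81 00 00.
K' ⊕ ipad = 81 b7 36 36; K' ⊕ opad = eb dd 5c 5c.
m1: inner = H(81 b7 36 36 f2 ed 9b) = 44 da; tag = H(eb dd 5c 5c 44 da) = 8b13
m2: inner = H(81 b7 36 36 1a 88 00) = d1 75; tag = H(eb dd 5c 5c d1 75) = 18ae ← matches
m3: inner = H(81 b7 36 36 d0 9c f0) = 77 89; tag = H(eb dd 5c 5c 77 89) = bec2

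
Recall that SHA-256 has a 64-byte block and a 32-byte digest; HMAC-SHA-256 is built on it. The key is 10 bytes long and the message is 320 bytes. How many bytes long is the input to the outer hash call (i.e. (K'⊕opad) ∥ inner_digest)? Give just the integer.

Key is 10 ≤ 64 bytes, zero-padded: |K'| = 64.
Outer input = (K'⊕opad) ∥ H(inner) → 64 + 32 = 96 bytes.

96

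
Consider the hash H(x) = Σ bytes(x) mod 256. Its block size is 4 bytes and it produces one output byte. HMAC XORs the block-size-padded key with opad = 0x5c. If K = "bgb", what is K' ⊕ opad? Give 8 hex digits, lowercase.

Key "bgb" = 62 67 62 is 3 bytes ≤ B = 4; zero-pad to 4 bytes: K' = 62 67 62 00.
XOR each byte with 0x5c: 62⊕5c=3e, 67⊕5c=3b, 62⊕5c=3e, 00⊕5c=5c.

3e3b3e5c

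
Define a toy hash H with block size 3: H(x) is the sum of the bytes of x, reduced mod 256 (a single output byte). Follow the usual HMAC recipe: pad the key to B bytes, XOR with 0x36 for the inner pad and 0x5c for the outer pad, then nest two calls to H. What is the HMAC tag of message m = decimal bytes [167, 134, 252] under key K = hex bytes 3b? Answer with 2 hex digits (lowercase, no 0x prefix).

Key hex bytes 3b is 1 byte ≤ B = 3; zero-pad to 3 bytes: K' = 3b 00 00.
K' ⊕ ipad = 0d 36 36.  K' ⊕ opad = 67 5c 5c.
Inner input = (K'⊕ipad) ∥ m = 0d 36 36 ∥ a7 86 fc.
Inner hash: sum = 13+54+54+167+134+252 = 674; mod 256 = 162 → a2.
Outer input = (K'⊕opad) ∥ inner = 67 5c 5c ∥ a2.
Outer hash (tag): sum = 103+92+92+162 = 449; mod 256 = 193 → c1.

c1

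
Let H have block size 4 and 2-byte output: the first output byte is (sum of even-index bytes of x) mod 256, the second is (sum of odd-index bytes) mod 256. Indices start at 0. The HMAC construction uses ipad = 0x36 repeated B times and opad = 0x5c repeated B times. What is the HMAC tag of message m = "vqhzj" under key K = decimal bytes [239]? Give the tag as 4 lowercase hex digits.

660f

Key decimal bytes [239] = ef is 1 byte ≤ B = 4; zero-pad to 4 bytes: K' = ef 00 00 00.
K' ⊕ ipad = d9 36 36 36.  K' ⊕ opad = b3 5c 5c 5c.
Inner input = (K'⊕ipad) ∥ m = d9 36 36 36 ∥ 76 71 68 7a 6a.
Inner hash: even-index sum = 599 mod 256 = 87; odd-index sum = 343 mod 256 = 87 → 57 57.
Outer input = (K'⊕opad) ∥ inner = b3 5c 5c 5c ∥ 57 57.
Outer hash (tag): even-index sum = 358 mod 256 = 102; odd-index sum = 271 mod 256 = 15 → 66 0f.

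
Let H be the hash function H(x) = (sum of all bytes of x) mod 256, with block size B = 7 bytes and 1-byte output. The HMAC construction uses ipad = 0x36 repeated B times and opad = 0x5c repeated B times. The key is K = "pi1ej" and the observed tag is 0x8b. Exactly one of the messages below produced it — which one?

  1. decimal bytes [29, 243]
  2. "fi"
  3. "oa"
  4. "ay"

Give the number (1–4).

Key "pi1ej" = 70 69 31 65 6a is 5 bytes ≤ B = 7; zero-pad to 7 bytes: K' = 70 69 31 65 6a 00 00.
K' ⊕ ipad = 46 5f 07 53 5c 36 36; K' ⊕ opad = 2c 35 6d 39 36 5c 5c.
m1: inner = H(46 5f 07 53 5c 36 36 1d f3) = d7; tag = H(2c 35 6d 39 36 5c 5c d7) = cc
m2: inner = H(46 5f 07 53 5c 36 36 66 69) = 96; tag = H(2c 35 6d 39 36 5c 5c 96) = 8b ← matches
m3: inner = H(46 5f 07 53 5c 36 36 6f 61) = 97; tag = H(2c 35 6d 39 36 5c 5c 97) = 8c
m4: inner = H(46 5f 07 53 5c 36 36 61 79) = a1; tag = H(2c 35 6d 39 36 5c 5c a1) = 96

2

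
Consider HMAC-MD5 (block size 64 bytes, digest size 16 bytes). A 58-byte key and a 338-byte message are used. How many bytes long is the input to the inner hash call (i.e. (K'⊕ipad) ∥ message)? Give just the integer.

Key is 58 ≤ 64 bytes, zero-padded: |K'| = 64.
Inner input = (K'⊕ipad) ∥ m → 64 + 338 = 402 bytes.

402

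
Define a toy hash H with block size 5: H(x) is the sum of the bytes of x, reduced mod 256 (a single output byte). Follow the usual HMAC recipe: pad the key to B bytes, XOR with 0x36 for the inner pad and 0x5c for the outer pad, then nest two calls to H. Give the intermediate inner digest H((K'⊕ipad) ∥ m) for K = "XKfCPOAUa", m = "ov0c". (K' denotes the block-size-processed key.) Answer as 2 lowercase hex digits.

Key "XKfCPOAUa" = 58 4b 66 43 50 4f 41 55 61 is 9 bytes > B = 5, so hash it first: H(key) = e2, then zero-pad to 5 bytes: K' = e2 00 00 00 00.
K' ⊕ ipad = d4 36 36 36 36.
Inner input = d4 36 36 36 36 ∥ 6f 76 30 63.
Inner hash: sum = 212+54+54+54+54+111+118+48+99 = 804; mod 256 = 36 → 24.

24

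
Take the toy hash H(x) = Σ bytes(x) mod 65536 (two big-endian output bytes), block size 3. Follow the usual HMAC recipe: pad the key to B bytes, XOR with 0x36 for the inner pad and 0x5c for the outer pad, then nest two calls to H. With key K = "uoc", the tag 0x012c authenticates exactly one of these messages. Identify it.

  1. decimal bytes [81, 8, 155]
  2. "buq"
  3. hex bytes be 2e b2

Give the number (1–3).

3

Key "uoc" = 75 6f 63 is exactly B = 3 bytes: K' = 75 6f 63.
K' ⊕ ipad = 43 59 55; K' ⊕ opad = 29 33 3f.
m1: inner = H(43 59 55 51 08 9b) = 01 e5; tag = H(29 33 3f 01 e5) = 0181
m2: inner = H(43 59 55 62 75 71) = 02 39; tag = H(29 33 3f 02 39) = 00d6
m3: inner = H(43 59 55 be 2e b2) = 02 8f; tag = H(29 33 3f 02 8f) = 012c ← matches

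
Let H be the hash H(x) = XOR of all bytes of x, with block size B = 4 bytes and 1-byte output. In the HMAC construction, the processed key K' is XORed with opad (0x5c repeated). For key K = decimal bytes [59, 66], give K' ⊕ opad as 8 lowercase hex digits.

Key decimal bytes [59, 66] = 3b 42 is 2 bytes ≤ B = 4; zero-pad to 4 bytes: K' = 3b 42 00 00.
XOR each byte with 0x5c: 3b⊕5c=67, 42⊕5c=1e, 00⊕5c=5c, 00⊕5c=5c.

671e5c5c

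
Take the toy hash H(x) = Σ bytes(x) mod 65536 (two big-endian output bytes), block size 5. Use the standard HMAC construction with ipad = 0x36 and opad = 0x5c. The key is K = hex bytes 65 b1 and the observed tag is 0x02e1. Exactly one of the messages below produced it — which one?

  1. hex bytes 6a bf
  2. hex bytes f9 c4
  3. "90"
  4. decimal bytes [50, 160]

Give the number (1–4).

1

Key hex bytes 65 b1 is 2 bytes ≤ B = 5; zero-pad to 5 bytes: K' = 65 b1 00 00 00.
K' ⊕ ipad = 53 87 36 36 36; K' ⊕ opad = 39 ed 5c 5c 5c.
m1: inner = H(53 87 36 36 36 6a bf) = 02 a5; tag = H(39 ed 5c 5c 5c 02 a5) = 02e1 ← matches
m2: inner = H(53 87 36 36 36 f9 c4) = 03 39; tag = H(39 ed 5c 5c 5c 03 39) = 0276
m3: inner = H(53 87 36 36 36 39 30) = 01 e5; tag = H(39 ed 5c 5c 5c 01 e5) = 0320
m4: inner = H(53 87 36 36 36 32 a0) = 02 4e; tag = H(39 ed 5c 5c 5c 02 4e) = 028a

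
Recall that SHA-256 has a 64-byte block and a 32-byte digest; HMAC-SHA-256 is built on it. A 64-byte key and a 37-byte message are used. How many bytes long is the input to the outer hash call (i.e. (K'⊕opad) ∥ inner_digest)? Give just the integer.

Key is 64 ≤ 64 bytes, zero-padded: |K'| = 64.
Outer input = (K'⊕opad) ∥ H(inner) → 64 + 32 = 96 bytes.

96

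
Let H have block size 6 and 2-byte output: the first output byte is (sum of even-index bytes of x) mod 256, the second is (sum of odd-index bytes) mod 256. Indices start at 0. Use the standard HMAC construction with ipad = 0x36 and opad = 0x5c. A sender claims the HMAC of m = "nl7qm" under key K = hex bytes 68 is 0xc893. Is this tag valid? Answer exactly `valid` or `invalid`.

valid

Key hex bytes 68 is 1 byte ≤ B = 6; zero-pad to 6 bytes: K' = 68 00 00 00 00 00.
K' ⊕ ipad = 5e 36 36 36 36 36; K' ⊕ opad = 34 5c 5c 5c 5c 5c.
Inner hash: even-index sum = 476 mod 256 = 220; odd-index sum = 383 mod 256 = 127 → dc 7f.
Outer hash (recomputed tag): even-index sum = 456 mod 256 = 200; odd-index sum = 403 mod 256 = 147 → c8 93.
Recomputed tag = c893; claimed = c893 → match.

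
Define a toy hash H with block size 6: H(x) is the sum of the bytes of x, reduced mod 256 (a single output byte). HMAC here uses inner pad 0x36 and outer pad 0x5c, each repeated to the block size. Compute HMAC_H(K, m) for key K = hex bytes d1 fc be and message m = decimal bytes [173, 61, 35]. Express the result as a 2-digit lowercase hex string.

0b

Key hex bytes d1 fc be is 3 bytes ≤ B = 6; zero-pad to 6 bytes: K' = d1 fc be 00 00 00.
K' ⊕ ipad = e7 ca 88 36 36 36.  K' ⊕ opad = 8d a0 e2 5c 5c 5c.
Inner input = (K'⊕ipad) ∥ m = e7 ca 88 36 36 36 ∥ ad 3d 23.
Inner hash: sum = 231+202+136+54+54+54+173+61+35 = 1000; mod 256 = 232 → e8.
Outer input = (K'⊕opad) ∥ inner = 8d a0 e2 5c 5c 5c ∥ e8.
Outer hash (tag): sum = 141+160+226+92+92+92+232 = 1035; mod 256 = 11 → 0b.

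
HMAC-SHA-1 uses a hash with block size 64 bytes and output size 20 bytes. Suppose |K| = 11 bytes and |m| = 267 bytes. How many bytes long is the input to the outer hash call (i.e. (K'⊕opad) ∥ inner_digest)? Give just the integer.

Key is 11 ≤ 64 bytes, zero-padded: |K'| = 64.
Outer input = (K'⊕opad) ∥ H(inner) → 64 + 20 = 84 bytes.

84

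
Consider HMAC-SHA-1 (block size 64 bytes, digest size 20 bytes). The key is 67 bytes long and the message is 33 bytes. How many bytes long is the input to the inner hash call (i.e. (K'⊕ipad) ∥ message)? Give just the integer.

Key is 67 > 64 bytes, so it is hashed to 20 bytes then zero-padded to 64: |K'| = 64.
Inner input = (K'⊕ipad) ∥ m → 64 + 33 = 97 bytes.

97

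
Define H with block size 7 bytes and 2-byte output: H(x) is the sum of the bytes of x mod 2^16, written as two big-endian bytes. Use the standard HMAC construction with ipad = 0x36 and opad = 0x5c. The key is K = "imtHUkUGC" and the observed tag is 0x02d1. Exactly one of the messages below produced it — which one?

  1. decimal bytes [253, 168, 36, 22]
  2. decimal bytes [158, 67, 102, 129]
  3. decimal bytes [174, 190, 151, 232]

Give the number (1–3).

3

Key "imtHUkUGC" = 69 6d 74 48 55 6b 55 47 43 is 9 bytes > B = 7, so hash it first: H(key) = 03 31, then zero-pad to 7 bytes: K' = 03 31 00 00 00 00 00.
K' ⊕ ipad = 35 07 36 36 36 36 36; K' ⊕ opad = 5f 6d 5c 5c 5c 5c 5c.
m1: inner = H(35 07 36 36 36 36 36 fd a8 24 16) = 03 29; tag = H(5f 6d 5c 5c 5c 5c 5c 03 29) = 02c4
m2: inner = H(35 07 36 36 36 36 36 9e 43 66 81) = 03 12; tag = H(5f 6d 5c 5c 5c 5c 5c 03 12) = 02ad
m3: inner = H(35 07 36 36 36 36 36 ae be 97 e8) = 04 35; tag = H(5f 6d 5c 5c 5c 5c 5c 04 35) = 02d1 ← matches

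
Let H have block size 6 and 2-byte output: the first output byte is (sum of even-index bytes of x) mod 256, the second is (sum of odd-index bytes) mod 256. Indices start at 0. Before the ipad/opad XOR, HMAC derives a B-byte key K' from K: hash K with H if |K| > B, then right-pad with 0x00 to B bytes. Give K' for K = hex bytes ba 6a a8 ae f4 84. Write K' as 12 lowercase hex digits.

Key hex bytes ba 6a a8 ae f4 84 is exactly B = 6 bytes: K' = ba 6a a8 ae f4 84.

ba6aa8aef484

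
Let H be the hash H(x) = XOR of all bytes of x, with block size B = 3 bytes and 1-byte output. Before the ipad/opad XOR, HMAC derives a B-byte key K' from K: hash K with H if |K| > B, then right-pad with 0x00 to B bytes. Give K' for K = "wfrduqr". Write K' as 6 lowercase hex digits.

710000

|K| = 7 > B = 3, so first hash the key.
H(K): XOR 77⊕66⊕72⊕64⊕75⊕71⊕72 = 71.
Zero-pad H(K) = 71 to 3 bytes: K' = 71 00 00.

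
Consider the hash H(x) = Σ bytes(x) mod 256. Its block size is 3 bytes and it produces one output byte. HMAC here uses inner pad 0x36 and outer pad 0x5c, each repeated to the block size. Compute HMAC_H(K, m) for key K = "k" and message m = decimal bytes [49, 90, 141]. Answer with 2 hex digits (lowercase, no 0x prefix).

Key "k" = 6b is 1 byte ≤ B = 3; zero-pad to 3 bytes: K' = 6b 00 00.
K' ⊕ ipad = 5d 36 36.  K' ⊕ opad = 37 5c 5c.
Inner input = (K'⊕ipad) ∥ m = 5d 36 36 ∥ 31 5a 8d.
Inner hash: sum = 93+54+54+49+90+141 = 481; mod 256 = 225 → e1.
Outer input = (K'⊕opad) ∥ inner = 37 5c 5c ∥ e1.
Outer hash (tag): sum = 55+92+92+225 = 464; mod 256 = 208 → d0.

d0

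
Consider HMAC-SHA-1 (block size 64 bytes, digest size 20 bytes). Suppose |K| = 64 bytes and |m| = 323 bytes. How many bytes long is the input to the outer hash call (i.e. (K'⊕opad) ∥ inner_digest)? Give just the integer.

Key is 64 ≤ 64 bytes, zero-padded: |K'| = 64.
Outer input = (K'⊕opad) ∥ H(inner) → 64 + 20 = 84 bytes.

84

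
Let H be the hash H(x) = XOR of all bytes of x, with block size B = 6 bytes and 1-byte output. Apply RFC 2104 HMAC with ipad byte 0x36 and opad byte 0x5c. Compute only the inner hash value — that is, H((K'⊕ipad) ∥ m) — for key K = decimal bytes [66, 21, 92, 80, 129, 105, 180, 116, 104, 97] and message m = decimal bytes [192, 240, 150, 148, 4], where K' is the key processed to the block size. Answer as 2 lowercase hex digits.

4c

Key decimal bytes [66, 21, 92, 80, 129, 105, 180, 116, 104, 97] = 42 15 5c 50 81 69 b4 74 68 61 is 10 bytes > B = 6, so hash it first: H(key) = 7a, then zero-pad to 6 bytes: K' = 7a 00 00 00 00 00.
K' ⊕ ipad = 4c 36 36 36 36 36.
Inner input = 4c 36 36 36 36 36 ∥ c0 f0 96 94 04.
Inner hash: XOR 4c⊕36⊕36⊕36⊕36⊕36⊕c0⊕f0⊕96⊕94⊕04 = 4c.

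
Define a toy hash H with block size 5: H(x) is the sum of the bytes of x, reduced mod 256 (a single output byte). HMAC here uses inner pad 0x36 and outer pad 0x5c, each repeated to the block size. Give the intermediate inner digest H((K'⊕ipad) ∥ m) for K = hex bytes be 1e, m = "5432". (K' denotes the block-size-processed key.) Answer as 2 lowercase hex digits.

20

Key hex bytes be 1e is 2 bytes ≤ B = 5; zero-pad to 5 bytes: K' = be 1e 00 00 00.
K' ⊕ ipad = 88 28 36 36 36.
Inner input = 88 28 36 36 36 ∥ 35 34 33 32.
Inner hash: sum = 136+40+54+54+54+53+52+51+50 = 544; mod 256 = 32 → 20.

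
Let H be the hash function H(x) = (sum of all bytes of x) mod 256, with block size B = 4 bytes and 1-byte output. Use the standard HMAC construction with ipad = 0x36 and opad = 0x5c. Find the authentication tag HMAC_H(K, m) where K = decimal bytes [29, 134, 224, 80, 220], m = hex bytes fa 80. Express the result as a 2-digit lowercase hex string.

Key decimal bytes [29, 134, 224, 80, 220] = 1d 86 e0 50 dc is 5 bytes > B = 4, so hash it first: H(key) = af, then zero-pad to 4 bytes: K' = af 00 00 00.
K' ⊕ ipad = 99 36 36 36.  K' ⊕ opad = f3 5c 5c 5c.
Inner input = (K'⊕ipad) ∥ m = 99 36 36 36 ∥ fa 80.
Inner hash: sum = 153+54+54+54+250+128 = 693; mod 256 = 181 → b5.
Outer input = (K'⊕opad) ∥ inner = f3 5c 5c 5c ∥ b5.
Outer hash (tag): sum = 243+92+92+92+181 = 700; mod 256 = 188 → bc.

bc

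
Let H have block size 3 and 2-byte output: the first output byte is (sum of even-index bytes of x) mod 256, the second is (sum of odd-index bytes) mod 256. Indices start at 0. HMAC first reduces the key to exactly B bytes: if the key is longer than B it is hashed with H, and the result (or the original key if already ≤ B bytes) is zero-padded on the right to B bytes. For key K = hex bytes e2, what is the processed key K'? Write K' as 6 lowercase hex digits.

Key hex bytes e2 is 1 byte ≤ B = 3; zero-pad to 3 bytes: K' = e2 00 00.

e20000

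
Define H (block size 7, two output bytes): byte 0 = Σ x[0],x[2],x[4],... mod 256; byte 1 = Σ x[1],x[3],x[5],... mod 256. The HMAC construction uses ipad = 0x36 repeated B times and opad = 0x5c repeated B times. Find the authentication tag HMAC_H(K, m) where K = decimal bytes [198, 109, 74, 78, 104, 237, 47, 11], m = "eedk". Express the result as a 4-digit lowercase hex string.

c9aa

Key decimal bytes [198, 109, 74, 78, 104, 237, 47, 11] = c6 6d 4a 4e 68 ed 2f 0b is 8 bytes > B = 7, so hash it first: H(key) = a7 b3, then zero-pad to 7 bytes: K' = a7 b3 00 00 00 00 00.
K' ⊕ ipad = 91 85 36 36 36 36 36.  K' ⊕ opad = fb ef 5c 5c 5c 5c 5c.
Inner input = (K'⊕ipad) ∥ m = 91 85 36 36 36 36 36 ∥ 65 65 64 6b.
Inner hash: even-index sum = 515 mod 256 = 3; odd-index sum = 442 mod 256 = 186 → 03 ba.
Outer input = (K'⊕opad) ∥ inner = fb ef 5c 5c 5c 5c 5c ∥ 03 ba.
Outer hash (tag): even-index sum = 713 mod 256 = 201; odd-index sum = 426 mod 256 = 170 → c9 aa.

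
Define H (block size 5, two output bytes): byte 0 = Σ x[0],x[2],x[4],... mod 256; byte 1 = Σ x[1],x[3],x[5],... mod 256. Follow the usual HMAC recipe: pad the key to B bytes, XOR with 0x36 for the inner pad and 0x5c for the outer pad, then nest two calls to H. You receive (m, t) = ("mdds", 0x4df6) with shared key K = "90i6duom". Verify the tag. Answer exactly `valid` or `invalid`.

invalid

Key "90i6duom" = 39 30 69 36 64 75 6f 6d is 8 bytes > B = 5, so hash it first: H(key) = 75 48, then zero-pad to 5 bytes: K' = 75 48 00 00 00.
K' ⊕ ipad = 43 7e 36 36 36; K' ⊕ opad = 29 14 5c 5c 5c.
Inner hash: even-index sum = 390 mod 256 = 134; odd-index sum = 389 mod 256 = 133 → 86 85.
Outer hash (recomputed tag): even-index sum = 358 mod 256 = 102; odd-index sum = 246 mod 256 = 246 → 66 f6.
Recomputed tag = 66f6; claimed = 4df6 → mismatch.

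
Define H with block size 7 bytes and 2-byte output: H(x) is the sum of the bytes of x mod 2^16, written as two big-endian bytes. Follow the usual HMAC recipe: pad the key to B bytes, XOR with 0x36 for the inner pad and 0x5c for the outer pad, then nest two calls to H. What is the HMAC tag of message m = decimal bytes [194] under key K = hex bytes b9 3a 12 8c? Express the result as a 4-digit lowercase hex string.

045c

Key hex bytes b9 3a 12 8c is 4 bytes ≤ B = 7; zero-pad to 7 bytes: K' = b9 3a 12 8c 00 00 00.
K' ⊕ ipad = 8f 0c 24 ba 36 36 36.  K' ⊕ opad = e5 66 4e d0 5c 5c 5c.
Inner input = (K'⊕ipad) ∥ m = 8f 0c 24 ba 36 36 36 ∥ c2.
Inner hash: sum = 143+12+36+186+54+54+54+194 = 733 → 02 dd.
Outer input = (K'⊕opad) ∥ inner = e5 66 4e d0 5c 5c 5c ∥ 02 dd.
Outer hash (tag): sum = 229+102+78+208+92+92+92+2+221 = 1116 → 04 5c.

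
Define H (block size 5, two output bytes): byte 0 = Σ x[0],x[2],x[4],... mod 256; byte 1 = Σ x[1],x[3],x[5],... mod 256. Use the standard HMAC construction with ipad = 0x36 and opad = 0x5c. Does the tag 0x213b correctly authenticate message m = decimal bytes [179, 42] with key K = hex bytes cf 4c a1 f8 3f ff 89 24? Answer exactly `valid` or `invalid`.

Key hex bytes cf 4c a1 f8 3f ff 89 24 is 8 bytes > B = 5, so hash it first: H(key) = 38 67, then zero-pad to 5 bytes: K' = 38 67 00 00 00.
K' ⊕ ipad = 0e 51 36 36 36; K' ⊕ opad = 64 3b 5c 5c 5c.
Inner hash: even-index sum = 164 mod 256 = 164; odd-index sum = 314 mod 256 = 58 → a4 3a.
Outer hash (recomputed tag): even-index sum = 342 mod 256 = 86; odd-index sum = 315 mod 256 = 59 → 56 3b.
Recomputed tag = 563b; claimed = 213b → mismatch.

invalid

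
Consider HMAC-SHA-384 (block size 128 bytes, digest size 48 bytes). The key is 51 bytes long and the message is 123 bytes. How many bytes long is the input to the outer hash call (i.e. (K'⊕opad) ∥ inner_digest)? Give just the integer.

Key is 51 ≤ 128 bytes, zero-padded: |K'| = 128.
Outer input = (K'⊕opad) ∥ H(inner) → 128 + 48 = 176 bytes.

176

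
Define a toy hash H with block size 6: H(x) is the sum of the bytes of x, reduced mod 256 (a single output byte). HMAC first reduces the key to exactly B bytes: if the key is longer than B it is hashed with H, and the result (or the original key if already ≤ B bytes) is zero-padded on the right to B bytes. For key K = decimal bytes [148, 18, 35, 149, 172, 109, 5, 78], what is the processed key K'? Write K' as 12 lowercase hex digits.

|K| = 8 > B = 6, so first hash the key.
H(K): sum = 148+18+35+149+172+109+5+78 = 714; mod 256 = 202 → ca.
Zero-pad H(K) = ca to 6 bytes: K' = ca 00 00 00 00 00.

ca0000000000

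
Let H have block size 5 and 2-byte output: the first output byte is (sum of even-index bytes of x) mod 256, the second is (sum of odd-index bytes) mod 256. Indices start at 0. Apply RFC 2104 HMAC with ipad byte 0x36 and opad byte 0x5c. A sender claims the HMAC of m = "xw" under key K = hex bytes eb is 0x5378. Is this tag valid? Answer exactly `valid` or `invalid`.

Key hex bytes eb is 1 byte ≤ B = 5; zero-pad to 5 bytes: K' = eb 00 00 00 00.
K' ⊕ ipad = dd 36 36 36 36; K' ⊕ opad = b7 5c 5c 5c 5c.
Inner hash: even-index sum = 448 mod 256 = 192; odd-index sum = 228 mod 256 = 228 → c0 e4.
Outer hash (recomputed tag): even-index sum = 595 mod 256 = 83; odd-index sum = 376 mod 256 = 120 → 53 78.
Recomputed tag = 5378; claimed = 5378 → match.

valid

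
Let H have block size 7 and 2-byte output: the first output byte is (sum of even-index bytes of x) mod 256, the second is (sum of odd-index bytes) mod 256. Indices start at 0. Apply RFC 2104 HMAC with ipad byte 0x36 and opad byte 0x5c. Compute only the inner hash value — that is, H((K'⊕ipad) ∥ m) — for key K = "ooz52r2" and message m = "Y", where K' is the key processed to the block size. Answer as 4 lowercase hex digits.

Key "ooz52r2" = 6f 6f 7a 35 32 72 32 is exactly B = 7 bytes: K' = 6f 6f 7a 35 32 72 32.
K' ⊕ ipad = 59 59 4c 03 04 44 04.
Inner input = 59 59 4c 03 04 44 04 ∥ 59.
Inner hash: even-index sum = 173 mod 256 = 173; odd-index sum = 249 mod 256 = 249 → ad f9.

adf9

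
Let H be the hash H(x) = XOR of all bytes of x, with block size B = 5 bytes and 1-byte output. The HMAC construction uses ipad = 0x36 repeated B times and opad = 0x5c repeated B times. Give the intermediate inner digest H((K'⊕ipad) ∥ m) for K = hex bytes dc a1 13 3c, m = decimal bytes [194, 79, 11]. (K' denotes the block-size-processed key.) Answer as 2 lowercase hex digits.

Key hex bytes dc a1 13 3c is 4 bytes ≤ B = 5; zero-pad to 5 bytes: K' = dc a1 13 3c 00.
K' ⊕ ipad = ea 97 25 0a 36.
Inner input = ea 97 25 0a 36 ∥ c2 4f 0b.
Inner hash: XOR ea⊕97⊕25⊕0a⊕36⊕c2⊕4f⊕0b = e2.

e2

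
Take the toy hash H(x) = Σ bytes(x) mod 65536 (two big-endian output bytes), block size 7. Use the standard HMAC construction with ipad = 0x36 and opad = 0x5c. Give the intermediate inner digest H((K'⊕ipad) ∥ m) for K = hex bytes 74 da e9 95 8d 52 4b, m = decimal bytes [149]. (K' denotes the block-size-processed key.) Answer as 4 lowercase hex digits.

04e1

Key hex bytes 74 da e9 95 8d 52 4b is exactly B = 7 bytes: K' = 74 da e9 95 8d 52 4b.
K' ⊕ ipad = 42 ec df a3 bb 64 7d.
Inner input = 42 ec df a3 bb 64 7d ∥ 95.
Inner hash: sum = 66+236+223+163+187+100+125+149 = 1249 → 04 e1.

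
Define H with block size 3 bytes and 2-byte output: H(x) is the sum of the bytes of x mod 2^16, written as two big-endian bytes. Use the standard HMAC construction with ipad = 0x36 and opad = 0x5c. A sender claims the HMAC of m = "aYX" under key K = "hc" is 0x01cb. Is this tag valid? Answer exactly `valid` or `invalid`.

valid

Key "hc" = 68 63 is 2 bytes ≤ B = 3; zero-pad to 3 bytes: K' = 68 63 00.
K' ⊕ ipad = 5e 55 36; K' ⊕ opad = 34 3f 5c.
Inner hash: sum = 94+85+54+97+89+88 = 507 → 01 fb.
Outer hash (recomputed tag): sum = 52+63+92+1+251 = 459 → 01 cb.
Recomputed tag = 01cb; claimed = 01cb → match.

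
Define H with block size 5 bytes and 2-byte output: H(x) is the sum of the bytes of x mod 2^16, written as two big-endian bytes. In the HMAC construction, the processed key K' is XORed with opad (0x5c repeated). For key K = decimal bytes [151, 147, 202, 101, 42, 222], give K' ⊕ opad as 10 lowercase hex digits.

5f3d5c5c5c

Key decimal bytes [151, 147, 202, 101, 42, 222] = 97 93 ca 65 2a de is 6 bytes > B = 5, so hash it first: H(key) = 03 61, then zero-pad to 5 bytes: K' = 03 61 00 00 00.
XOR each byte with 0x5c: 03⊕5c=5f, 61⊕5c=3d, 00⊕5c=5c, 00⊕5c=5c, 00⊕5c=5c.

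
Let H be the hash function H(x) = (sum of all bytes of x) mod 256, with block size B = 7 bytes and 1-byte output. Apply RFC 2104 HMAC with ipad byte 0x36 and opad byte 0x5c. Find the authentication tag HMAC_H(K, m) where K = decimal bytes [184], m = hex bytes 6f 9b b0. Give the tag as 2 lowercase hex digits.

Key decimal bytes [184] = b8 is 1 byte ≤ B = 7; zero-pad to 7 bytes: K' = b8 00 00 00 00 00 00.
K' ⊕ ipad = 8e 36 36 36 36 36 36.  K' ⊕ opad = e4 5c 5c 5c 5c 5c 5c.
Inner input = (K'⊕ipad) ∥ m = 8e 36 36 36 36 36 36 ∥ 6f 9b b0.
Inner hash: sum = 142+54+54+54+54+54+54+111+155+176 = 908; mod 256 = 140 → 8c.
Outer input = (K'⊕opad) ∥ inner = e4 5c 5c 5c 5c 5c 5c ∥ 8c.
Outer hash (tag): sum = 228+92+92+92+92+92+92+140 = 920; mod 256 = 152 → 98.

98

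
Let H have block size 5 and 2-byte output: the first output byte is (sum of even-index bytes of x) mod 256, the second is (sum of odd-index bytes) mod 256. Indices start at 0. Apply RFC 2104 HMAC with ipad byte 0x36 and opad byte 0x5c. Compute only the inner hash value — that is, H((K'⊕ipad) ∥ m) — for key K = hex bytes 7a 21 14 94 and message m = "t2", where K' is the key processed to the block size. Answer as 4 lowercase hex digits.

Key hex bytes 7a 21 14 94 is 4 bytes ≤ B = 5; zero-pad to 5 bytes: K' = 7a 21 14 94 00.
K' ⊕ ipad = 4c 17 22 a2 36.
Inner input = 4c 17 22 a2 36 ∥ 74 32.
Inner hash: even-index sum = 214 mod 256 = 214; odd-index sum = 301 mod 256 = 45 → d6 2d.

d62d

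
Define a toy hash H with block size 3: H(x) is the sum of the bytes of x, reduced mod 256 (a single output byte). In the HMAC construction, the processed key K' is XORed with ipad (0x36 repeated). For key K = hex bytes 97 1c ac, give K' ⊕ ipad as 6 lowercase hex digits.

a12a9a

Key hex bytes 97 1c ac is exactly B = 3 bytes: K' = 97 1c ac.
XOR each byte with 0x36: 97⊕36=a1, 1c⊕36=2a, ac⊕36=9a.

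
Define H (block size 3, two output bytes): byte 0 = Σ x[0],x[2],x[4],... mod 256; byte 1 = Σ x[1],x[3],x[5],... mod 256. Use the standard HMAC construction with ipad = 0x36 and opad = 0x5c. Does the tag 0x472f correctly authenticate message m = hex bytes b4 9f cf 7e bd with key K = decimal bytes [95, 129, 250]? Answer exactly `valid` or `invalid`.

Key decimal bytes [95, 129, 250] = 5f 81 fa is exactly B = 3 bytes: K' = 5f 81 fa.
K' ⊕ ipad = 69 b7 cc; K' ⊕ opad = 03 dd a6.
Inner hash: even-index sum = 594 mod 256 = 82; odd-index sum = 759 mod 256 = 247 → 52 f7.
Outer hash (recomputed tag): even-index sum = 416 mod 256 = 160; odd-index sum = 303 mod 256 = 47 → a0 2f.
Recomputed tag = a02f; claimed = 472f → mismatch.

invalid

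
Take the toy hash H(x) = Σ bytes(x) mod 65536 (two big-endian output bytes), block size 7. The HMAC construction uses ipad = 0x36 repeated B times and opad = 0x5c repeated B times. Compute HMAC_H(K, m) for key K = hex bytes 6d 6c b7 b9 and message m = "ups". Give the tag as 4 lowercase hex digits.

Key hex bytes 6d 6c b7 b9 is 4 bytes ≤ B = 7; zero-pad to 7 bytes: K' = 6d 6c b7 b9 00 00 00.
K' ⊕ ipad = 5b 5a 81 8f 36 36 36.  K' ⊕ opad = 31 30 eb e5 5c 5c 5c.
Inner input = (K'⊕ipad) ∥ m = 5b 5a 81 8f 36 36 36 ∥ 75 70 73.
Inner hash: sum = 91+90+129+143+54+54+54+117+112+115 = 959 → 03 bf.
Outer input = (K'⊕opad) ∥ inner = 31 30 eb e5 5c 5c 5c ∥ 03 bf.
Outer hash (tag): sum = 49+48+235+229+92+92+92+3+191 = 1031 → 04 07.

0407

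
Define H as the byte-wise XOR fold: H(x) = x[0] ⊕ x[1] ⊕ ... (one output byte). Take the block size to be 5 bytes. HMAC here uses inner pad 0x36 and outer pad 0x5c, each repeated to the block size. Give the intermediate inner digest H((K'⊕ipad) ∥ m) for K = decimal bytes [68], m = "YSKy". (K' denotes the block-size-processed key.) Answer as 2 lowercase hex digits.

Key decimal bytes [68] = 44 is 1 byte ≤ B = 5; zero-pad to 5 bytes: K' = 44 00 00 00 00.
K' ⊕ ipad = 72 36 36 36 36.
Inner input = 72 36 36 36 36 ∥ 59 53 4b 79.
Inner hash: XOR 72⊕36⊕36⊕36⊕36⊕59⊕53⊕4b⊕79 = 4a.

4a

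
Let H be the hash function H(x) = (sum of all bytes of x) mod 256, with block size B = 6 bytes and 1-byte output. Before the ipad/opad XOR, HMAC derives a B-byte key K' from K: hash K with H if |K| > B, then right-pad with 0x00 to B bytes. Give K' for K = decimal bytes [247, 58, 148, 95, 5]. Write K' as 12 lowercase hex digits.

Key decimal bytes [247, 58, 148, 95, 5] = f7 3a 94 5f 05 is 5 bytes ≤ B = 6; zero-pad to 6 bytes: K' = f7 3a 94 5f 05 00.

f73a945f0500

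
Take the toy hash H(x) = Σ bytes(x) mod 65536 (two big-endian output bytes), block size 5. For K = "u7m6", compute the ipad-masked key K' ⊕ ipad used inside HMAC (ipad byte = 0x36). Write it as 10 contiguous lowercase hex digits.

43015b0036

Key "u7m6" = 75 37 6d 36 is 4 bytes ≤ B = 5; zero-pad to 5 bytes: K' = 75 37 6d 36 00.
XOR each byte with 0x36: 75⊕36=43, 37⊕36=01, 6d⊕36=5b, 36⊕36=00, 00⊕36=36.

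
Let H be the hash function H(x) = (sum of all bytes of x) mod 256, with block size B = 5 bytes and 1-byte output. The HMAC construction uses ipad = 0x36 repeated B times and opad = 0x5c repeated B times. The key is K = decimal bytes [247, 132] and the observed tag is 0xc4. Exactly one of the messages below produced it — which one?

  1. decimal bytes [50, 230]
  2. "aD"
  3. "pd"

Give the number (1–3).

Key decimal bytes [247, 132] = f7 84 is 2 bytes ≤ B = 5; zero-pad to 5 bytes: K' = f7 84 00 00 00.
K' ⊕ ipad = c1 b2 36 36 36; K' ⊕ opad = ab d8 5c 5c 5c.
m1: inner = H(c1 b2 36 36 36 32 e6) = 2d; tag = H(ab d8 5c 5c 5c 2d) = c4 ← matches
m2: inner = H(c1 b2 36 36 36 61 44) = ba; tag = H(ab d8 5c 5c 5c ba) = 51
m3: inner = H(c1 b2 36 36 36 70 64) = e9; tag = H(ab d8 5c 5c 5c e9) = 80

1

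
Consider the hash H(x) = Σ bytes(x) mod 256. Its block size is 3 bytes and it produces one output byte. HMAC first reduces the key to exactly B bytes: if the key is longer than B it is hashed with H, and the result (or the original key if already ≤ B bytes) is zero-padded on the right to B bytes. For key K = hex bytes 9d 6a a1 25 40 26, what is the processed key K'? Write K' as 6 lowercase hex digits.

|K| = 6 > B = 3, so first hash the key.
H(K): sum = 157+106+161+37+64+38 = 563; mod 256 = 51 → 33.
Zero-pad H(K) = 33 to 3 bytes: K' = 33 00 00.

330000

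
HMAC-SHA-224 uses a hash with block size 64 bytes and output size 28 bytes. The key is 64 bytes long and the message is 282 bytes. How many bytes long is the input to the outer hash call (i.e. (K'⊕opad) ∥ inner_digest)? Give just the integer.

92

Key is 64 ≤ 64 bytes, zero-padded: |K'| = 64.
Outer input = (K'⊕opad) ∥ H(inner) → 64 + 28 = 92 bytes.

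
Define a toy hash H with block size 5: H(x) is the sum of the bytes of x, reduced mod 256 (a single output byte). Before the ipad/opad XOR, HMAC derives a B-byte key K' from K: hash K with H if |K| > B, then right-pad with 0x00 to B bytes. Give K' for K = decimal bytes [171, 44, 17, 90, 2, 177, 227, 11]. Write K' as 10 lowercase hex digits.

|K| = 8 > B = 5, so first hash the key.
H(K): sum = 171+44+17+90+2+177+227+11 = 739; mod 256 = 227 → e3.
Zero-pad H(K) = e3 to 5 bytes: K' = e3 00 00 00 00.

e300000000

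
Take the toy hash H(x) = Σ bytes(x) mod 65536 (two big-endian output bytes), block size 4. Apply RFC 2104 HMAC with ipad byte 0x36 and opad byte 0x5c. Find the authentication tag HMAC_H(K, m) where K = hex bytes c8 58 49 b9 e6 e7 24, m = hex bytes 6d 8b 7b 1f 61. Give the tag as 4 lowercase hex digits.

Key hex bytes c8 58 49 b9 e6 e7 24 is 7 bytes > B = 4, so hash it first: H(key) = 04 13, then zero-pad to 4 bytes: K' = 04 13 00 00.
K' ⊕ ipad = 32 25 36 36.  K' ⊕ opad = 58 4f 5c 5c.
Inner input = (K'⊕ipad) ∥ m = 32 25 36 36 ∥ 6d 8b 7b 1f 61.
Inner hash: sum = 50+37+54+54+109+139+123+31+97 = 694 → 02 b6.
Outer input = (K'⊕opad) ∥ inner = 58 4f 5c 5c ∥ 02 b6.
Outer hash (tag): sum = 88+79+92+92+2+182 = 535 → 02 17.

0217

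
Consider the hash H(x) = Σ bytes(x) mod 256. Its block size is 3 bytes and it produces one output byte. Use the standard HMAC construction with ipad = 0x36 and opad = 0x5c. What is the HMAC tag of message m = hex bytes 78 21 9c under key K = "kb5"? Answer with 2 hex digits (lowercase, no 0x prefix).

c7

Key "kb5" = 6b 62 35 is exactly B = 3 bytes: K' = 6b 62 35.
K' ⊕ ipad = 5d 54 03.  K' ⊕ opad = 37 3e 69.
Inner input = (K'⊕ipad) ∥ m = 5d 54 03 ∥ 78 21 9c.
Inner hash: sum = 93+84+3+120+33+156 = 489; mod 256 = 233 → e9.
Outer input = (K'⊕opad) ∥ inner = 37 3e 69 ∥ e9.
Outer hash (tag): sum = 55+62+105+233 = 455; mod 256 = 199 → c7.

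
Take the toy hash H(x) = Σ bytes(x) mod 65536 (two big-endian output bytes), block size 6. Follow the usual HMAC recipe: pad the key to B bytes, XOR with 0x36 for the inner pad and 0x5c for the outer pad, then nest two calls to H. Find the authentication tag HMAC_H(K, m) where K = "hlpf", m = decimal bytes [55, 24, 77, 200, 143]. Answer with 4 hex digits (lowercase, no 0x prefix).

0232

Key "hlpf" = 68 6c 70 66 is 4 bytes ≤ B = 6; zero-pad to 6 bytes: K' = 68 6c 70 66 00 00.
K' ⊕ ipad = 5e 5a 46 50 36 36.  K' ⊕ opad = 34 30 2c 3a 5c 5c.
Inner input = (K'⊕ipad) ∥ m = 5e 5a 46 50 36 36 ∥ 37 18 4d c8 8f.
Inner hash: sum = 94+90+70+80+54+54+55+24+77+200+143 = 941 → 03 ad.
Outer input = (K'⊕opad) ∥ inner = 34 30 2c 3a 5c 5c ∥ 03 ad.
Outer hash (tag): sum = 52+48+44+58+92+92+3+173 = 562 → 02 32.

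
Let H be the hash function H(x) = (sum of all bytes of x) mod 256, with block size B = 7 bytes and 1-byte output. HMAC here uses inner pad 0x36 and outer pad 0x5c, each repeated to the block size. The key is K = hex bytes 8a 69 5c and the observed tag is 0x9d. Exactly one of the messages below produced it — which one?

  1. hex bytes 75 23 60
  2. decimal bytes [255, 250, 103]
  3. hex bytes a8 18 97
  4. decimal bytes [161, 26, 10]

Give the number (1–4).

4

Key hex bytes 8a 69 5c is 3 bytes ≤ B = 7; zero-pad to 7 bytes: K' = 8a 69 5c 00 00 00 00.
K' ⊕ ipad = bc 5f 6a 36 36 36 36; K' ⊕ opad = d6 35 00 5c 5c 5c 5c.
m1: inner = H(bc 5f 6a 36 36 36 36 75 23 60) = 55; tag = H(d6 35 00 5c 5c 5c 5c 55) = d0
m2: inner = H(bc 5f 6a 36 36 36 36 ff fa 67) = bd; tag = H(d6 35 00 5c 5c 5c 5c bd) = 38
m3: inner = H(bc 5f 6a 36 36 36 36 a8 18 97) = b4; tag = H(d6 35 00 5c 5c 5c 5c b4) = 2f
m4: inner = H(bc 5f 6a 36 36 36 36 a1 1a 0a) = 22; tag = H(d6 35 00 5c 5c 5c 5c 22) = 9d ← matches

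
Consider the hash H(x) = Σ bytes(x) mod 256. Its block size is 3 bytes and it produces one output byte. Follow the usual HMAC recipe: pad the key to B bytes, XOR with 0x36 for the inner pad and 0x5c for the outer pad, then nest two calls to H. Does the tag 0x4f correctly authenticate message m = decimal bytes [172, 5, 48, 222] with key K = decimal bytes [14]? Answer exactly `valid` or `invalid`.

invalid

Key decimal bytes [14] = 0e is 1 byte ≤ B = 3; zero-pad to 3 bytes: K' = 0e 00 00.
K' ⊕ ipad = 38 36 36; K' ⊕ opad = 52 5c 5c.
Inner hash: sum = 56+54+54+172+5+48+222 = 611; mod 256 = 99 → 63.
Outer hash (recomputed tag): sum = 82+92+92+99 = 365; mod 256 = 109 → 6d.
Recomputed tag = 6d; claimed = 4f → mismatch.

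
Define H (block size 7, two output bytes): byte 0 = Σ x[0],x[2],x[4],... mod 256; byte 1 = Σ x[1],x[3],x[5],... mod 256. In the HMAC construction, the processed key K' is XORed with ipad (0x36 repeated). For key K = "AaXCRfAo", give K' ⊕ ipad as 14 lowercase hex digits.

Key "AaXCRfAo" = 41 61 58 43 52 66 41 6f is 8 bytes > B = 7, so hash it first: H(key) = 2c 79, then zero-pad to 7 bytes: K' = 2c 79 00 00 00 00 00.
XOR each byte with 0x36: 2c⊕36=1a, 79⊕36=4f, 00⊕36=36, 00⊕36=36, 00⊕36=36, 00⊕36=36, 00⊕36=36.

1a4f3636363636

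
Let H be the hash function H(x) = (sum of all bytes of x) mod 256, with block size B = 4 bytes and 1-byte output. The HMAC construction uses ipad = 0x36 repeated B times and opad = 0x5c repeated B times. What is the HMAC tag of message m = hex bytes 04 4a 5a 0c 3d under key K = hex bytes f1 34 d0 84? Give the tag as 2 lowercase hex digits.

Key hex bytes f1 34 d0 84 is exactly B = 4 bytes: K' = f1 34 d0 84.
K' ⊕ ipad = c7 02 e6 b2.  K' ⊕ opad = ad 68 8c d8.
Inner input = (K'⊕ipad) ∥ m = c7 02 e6 b2 ∥ 04 4a 5a 0c 3d.
Inner hash: sum = 199+2+230+178+4+74+90+12+61 = 850; mod 256 = 82 → 52.
Outer input = (K'⊕opad) ∥ inner = ad 68 8c d8 ∥ 52.
Outer hash (tag): sum = 173+104+140+216+82 = 715; mod 256 = 203 → cb.

cb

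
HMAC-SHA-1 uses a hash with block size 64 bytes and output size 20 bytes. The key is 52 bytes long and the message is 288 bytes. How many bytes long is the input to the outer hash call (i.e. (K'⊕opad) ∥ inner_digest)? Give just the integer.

84

Key is 52 ≤ 64 bytes, zero-padded: |K'| = 64.
Outer input = (K'⊕opad) ∥ H(inner) → 64 + 20 = 84 bytes.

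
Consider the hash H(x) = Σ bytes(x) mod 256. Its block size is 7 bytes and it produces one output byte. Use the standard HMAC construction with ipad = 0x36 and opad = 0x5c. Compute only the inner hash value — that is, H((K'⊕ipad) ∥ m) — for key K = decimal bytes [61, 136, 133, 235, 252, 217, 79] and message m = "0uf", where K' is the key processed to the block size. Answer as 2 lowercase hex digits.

96

Key decimal bytes [61, 136, 133, 235, 252, 217, 79] = 3d 88 85 eb fc d9 4f is exactly B = 7 bytes: K' = 3d 88 85 eb fc d9 4f.
K' ⊕ ipad = 0b be b3 dd ca ef 79.
Inner input = 0b be b3 dd ca ef 79 ∥ 30 75 66.
Inner hash: sum = 11+190+179+221+202+239+121+48+117+102 = 1430; mod 256 = 150 → 96.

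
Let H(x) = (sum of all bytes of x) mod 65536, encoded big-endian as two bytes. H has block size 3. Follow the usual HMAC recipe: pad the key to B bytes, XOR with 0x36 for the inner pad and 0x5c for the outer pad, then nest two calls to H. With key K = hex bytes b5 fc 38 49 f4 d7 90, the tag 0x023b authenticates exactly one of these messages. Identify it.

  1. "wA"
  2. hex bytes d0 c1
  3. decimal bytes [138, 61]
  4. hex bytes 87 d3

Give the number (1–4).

Key hex bytes b5 fc 38 49 f4 d7 90 is 7 bytes > B = 3, so hash it first: H(key) = 04 8d, then zero-pad to 3 bytes: K' = 04 8d 00.
K' ⊕ ipad = 32 bb 36; K' ⊕ opad = 58 d1 5c.
m1: inner = H(32 bb 36 77 41) = 01 db; tag = H(58 d1 5c 01 db) = 0261
m2: inner = H(32 bb 36 d0 c1) = 02 b4; tag = H(58 d1 5c 02 b4) = 023b ← matches
m3: inner = H(32 bb 36 8a 3d) = 01 ea; tag = H(58 d1 5c 01 ea) = 0270
m4: inner = H(32 bb 36 87 d3) = 02 7d; tag = H(58 d1 5c 02 7d) = 0204

2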